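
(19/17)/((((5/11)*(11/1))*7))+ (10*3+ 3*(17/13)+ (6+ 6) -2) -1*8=278112/7735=35.96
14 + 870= 884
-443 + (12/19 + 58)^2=1081073/361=2994.66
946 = 946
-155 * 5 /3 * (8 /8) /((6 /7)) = -5425 /18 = -301.39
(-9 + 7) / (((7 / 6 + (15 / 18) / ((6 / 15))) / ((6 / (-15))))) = 16 / 65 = 0.25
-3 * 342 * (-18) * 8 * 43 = 6352992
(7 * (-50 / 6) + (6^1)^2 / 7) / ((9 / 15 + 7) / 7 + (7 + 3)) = -5585 / 1164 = -4.80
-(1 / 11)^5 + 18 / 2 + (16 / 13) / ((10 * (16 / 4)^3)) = 753879211 / 83746520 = 9.00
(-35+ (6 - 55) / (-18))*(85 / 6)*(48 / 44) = -49385 / 99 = -498.84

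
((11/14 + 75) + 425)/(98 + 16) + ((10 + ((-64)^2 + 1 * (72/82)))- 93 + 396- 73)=4983779/1148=4341.27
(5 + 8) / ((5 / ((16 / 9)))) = 208 / 45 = 4.62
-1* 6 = -6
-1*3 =-3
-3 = -3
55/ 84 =0.65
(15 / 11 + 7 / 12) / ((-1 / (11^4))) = -342067 / 12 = -28505.58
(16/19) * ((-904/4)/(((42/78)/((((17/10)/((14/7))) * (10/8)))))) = -49946/133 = -375.53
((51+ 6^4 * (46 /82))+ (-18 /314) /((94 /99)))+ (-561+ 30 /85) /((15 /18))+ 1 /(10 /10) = 5461398557 /51431630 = 106.19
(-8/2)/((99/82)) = -3.31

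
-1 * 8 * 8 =-64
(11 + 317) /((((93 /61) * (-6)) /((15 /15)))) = -10004 /279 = -35.86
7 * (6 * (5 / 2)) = 105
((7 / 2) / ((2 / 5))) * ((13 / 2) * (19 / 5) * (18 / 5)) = 15561 / 20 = 778.05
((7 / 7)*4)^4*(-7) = -1792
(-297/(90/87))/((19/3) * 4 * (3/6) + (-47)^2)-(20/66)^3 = -376175381/2395201050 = -0.16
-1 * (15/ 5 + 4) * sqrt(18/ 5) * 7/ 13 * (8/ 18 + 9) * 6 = -1666 * sqrt(10)/ 13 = -405.26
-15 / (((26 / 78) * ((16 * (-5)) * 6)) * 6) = 1 / 64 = 0.02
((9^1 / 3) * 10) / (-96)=-5 / 16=-0.31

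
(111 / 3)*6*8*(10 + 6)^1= 28416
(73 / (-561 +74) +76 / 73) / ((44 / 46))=728709 / 782122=0.93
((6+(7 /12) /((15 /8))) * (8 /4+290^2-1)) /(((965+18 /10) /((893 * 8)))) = 85316091248 /21753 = 3922037.94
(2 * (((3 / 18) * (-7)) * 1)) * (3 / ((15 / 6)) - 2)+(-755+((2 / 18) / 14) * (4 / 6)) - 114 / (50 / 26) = -3838628 / 4725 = -812.41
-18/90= -1/5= -0.20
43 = 43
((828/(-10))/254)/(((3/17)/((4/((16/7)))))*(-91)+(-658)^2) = -0.00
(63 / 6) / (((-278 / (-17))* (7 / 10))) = 255 / 278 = 0.92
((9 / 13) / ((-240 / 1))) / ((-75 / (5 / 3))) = 1 / 15600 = 0.00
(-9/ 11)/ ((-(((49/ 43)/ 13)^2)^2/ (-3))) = -2636398134747/ 63412811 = -41575.17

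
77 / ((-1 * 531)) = -77 / 531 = -0.15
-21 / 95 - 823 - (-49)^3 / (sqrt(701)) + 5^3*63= 117649*sqrt(701) / 701 + 669919 / 95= 11495.32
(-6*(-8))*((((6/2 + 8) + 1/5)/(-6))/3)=-448/15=-29.87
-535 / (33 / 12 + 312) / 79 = -0.02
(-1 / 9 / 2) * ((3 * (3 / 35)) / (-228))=1 / 15960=0.00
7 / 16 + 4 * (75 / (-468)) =-127 / 624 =-0.20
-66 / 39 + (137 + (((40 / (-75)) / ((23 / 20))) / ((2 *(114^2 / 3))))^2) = 9822475046719 / 72593618877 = 135.31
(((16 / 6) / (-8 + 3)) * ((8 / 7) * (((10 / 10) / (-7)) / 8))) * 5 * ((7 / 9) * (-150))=-400 / 63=-6.35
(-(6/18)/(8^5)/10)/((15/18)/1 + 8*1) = -1/8683520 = -0.00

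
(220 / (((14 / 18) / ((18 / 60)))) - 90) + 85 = 559 / 7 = 79.86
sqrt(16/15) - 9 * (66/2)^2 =-9801 + 4 * sqrt(15)/15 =-9799.97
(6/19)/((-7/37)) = -222/133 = -1.67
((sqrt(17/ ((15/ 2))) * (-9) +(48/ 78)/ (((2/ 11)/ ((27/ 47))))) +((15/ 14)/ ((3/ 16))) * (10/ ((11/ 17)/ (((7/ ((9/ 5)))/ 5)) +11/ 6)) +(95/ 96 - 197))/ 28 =-19268948717/ 3125426304 - 3 * sqrt(510)/ 140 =-6.65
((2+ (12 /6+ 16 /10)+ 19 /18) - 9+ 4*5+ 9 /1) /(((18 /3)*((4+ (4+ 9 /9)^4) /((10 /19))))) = 0.00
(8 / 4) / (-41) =-2 / 41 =-0.05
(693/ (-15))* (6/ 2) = -693/ 5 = -138.60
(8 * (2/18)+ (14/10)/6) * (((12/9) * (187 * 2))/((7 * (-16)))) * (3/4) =-18887/5040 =-3.75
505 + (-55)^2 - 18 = 3512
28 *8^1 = 224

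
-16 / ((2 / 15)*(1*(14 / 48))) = -2880 / 7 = -411.43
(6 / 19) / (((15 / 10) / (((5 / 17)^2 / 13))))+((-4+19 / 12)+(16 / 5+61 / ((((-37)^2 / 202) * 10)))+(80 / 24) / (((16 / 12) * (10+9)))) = 2130039655 / 1172679924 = 1.82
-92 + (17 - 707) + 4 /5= -3906 /5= -781.20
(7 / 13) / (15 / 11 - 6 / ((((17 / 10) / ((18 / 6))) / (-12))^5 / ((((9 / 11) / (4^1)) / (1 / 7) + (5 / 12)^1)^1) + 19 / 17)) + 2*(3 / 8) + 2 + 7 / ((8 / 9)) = 10.49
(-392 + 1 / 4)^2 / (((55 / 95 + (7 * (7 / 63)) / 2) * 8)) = 419888619 / 21184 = 19821.03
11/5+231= 1166/5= 233.20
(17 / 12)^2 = 289 / 144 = 2.01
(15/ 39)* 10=50/ 13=3.85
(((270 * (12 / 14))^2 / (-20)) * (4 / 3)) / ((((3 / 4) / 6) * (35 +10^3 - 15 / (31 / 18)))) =-964224 / 34643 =-27.83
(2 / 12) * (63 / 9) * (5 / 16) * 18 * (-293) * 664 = -2553495 / 2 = -1276747.50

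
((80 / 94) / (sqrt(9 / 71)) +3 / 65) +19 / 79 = 1472 / 5135 +40 * sqrt(71) / 141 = 2.68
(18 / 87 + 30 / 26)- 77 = -28516 / 377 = -75.64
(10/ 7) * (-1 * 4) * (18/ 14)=-360/ 49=-7.35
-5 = -5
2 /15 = 0.13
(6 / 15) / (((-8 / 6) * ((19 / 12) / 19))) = -18 / 5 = -3.60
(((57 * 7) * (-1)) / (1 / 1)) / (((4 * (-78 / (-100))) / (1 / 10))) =-665 / 52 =-12.79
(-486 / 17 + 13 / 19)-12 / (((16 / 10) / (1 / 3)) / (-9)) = -5.40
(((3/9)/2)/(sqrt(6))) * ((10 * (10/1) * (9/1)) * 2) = 50 * sqrt(6) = 122.47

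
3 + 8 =11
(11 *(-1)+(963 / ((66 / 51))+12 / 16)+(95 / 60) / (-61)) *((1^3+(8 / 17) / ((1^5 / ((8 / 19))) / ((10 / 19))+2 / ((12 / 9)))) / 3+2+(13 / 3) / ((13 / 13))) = 242536710980 / 49380903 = 4911.55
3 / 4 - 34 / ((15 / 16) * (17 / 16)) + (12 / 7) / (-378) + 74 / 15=-250969 / 8820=-28.45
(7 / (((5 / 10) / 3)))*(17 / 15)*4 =952 / 5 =190.40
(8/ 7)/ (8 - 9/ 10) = 80/ 497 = 0.16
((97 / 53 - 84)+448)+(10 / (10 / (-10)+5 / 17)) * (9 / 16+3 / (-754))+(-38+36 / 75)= 5121494829 / 15984800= 320.40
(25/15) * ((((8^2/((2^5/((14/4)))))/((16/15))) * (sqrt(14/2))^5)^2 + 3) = 308829905/256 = 1206366.82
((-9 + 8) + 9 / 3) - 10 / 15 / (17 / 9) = 1.65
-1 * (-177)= 177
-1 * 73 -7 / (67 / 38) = -5157 / 67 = -76.97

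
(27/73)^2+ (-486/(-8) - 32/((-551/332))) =80.17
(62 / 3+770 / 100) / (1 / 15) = 851 / 2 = 425.50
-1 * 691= -691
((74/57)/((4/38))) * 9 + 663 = 774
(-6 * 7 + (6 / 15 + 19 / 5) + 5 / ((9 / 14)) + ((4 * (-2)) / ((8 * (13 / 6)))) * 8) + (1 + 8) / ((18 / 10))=-16798 / 585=-28.71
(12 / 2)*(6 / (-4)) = -9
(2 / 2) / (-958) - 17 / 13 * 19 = -309447 / 12454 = -24.85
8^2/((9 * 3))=64/27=2.37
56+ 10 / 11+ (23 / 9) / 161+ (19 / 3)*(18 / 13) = 591839 / 9009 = 65.69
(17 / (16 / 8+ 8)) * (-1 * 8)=-68 / 5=-13.60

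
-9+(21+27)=39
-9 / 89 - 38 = -3391 / 89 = -38.10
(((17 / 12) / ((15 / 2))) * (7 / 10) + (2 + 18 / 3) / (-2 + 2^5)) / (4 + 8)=359 / 10800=0.03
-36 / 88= -9 / 22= -0.41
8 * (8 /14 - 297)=-16600 /7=-2371.43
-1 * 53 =-53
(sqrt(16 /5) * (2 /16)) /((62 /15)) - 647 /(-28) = 3 * sqrt(5) /124 + 647 /28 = 23.16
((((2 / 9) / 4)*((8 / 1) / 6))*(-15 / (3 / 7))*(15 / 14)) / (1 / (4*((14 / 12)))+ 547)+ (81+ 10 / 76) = 212556467 / 2620062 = 81.13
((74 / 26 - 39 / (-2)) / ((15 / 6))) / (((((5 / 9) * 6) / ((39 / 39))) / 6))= 16.09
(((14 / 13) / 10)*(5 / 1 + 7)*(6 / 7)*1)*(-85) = -1224 / 13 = -94.15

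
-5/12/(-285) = 1/684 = 0.00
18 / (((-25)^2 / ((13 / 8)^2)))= 1521 / 20000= 0.08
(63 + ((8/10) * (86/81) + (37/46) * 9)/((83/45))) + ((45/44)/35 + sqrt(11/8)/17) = sqrt(22)/68 + 356740859/5291748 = 67.48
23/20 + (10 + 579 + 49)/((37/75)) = 957851/740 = 1294.39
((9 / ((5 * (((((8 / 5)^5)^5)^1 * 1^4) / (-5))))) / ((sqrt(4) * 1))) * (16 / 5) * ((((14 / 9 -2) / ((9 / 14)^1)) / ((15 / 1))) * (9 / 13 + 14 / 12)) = 0.00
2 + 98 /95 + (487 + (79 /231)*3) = 3592086 /7315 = 491.06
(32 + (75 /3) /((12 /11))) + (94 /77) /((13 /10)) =670939 /12012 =55.86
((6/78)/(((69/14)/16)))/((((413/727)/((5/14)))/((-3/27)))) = -58160/3334149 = -0.02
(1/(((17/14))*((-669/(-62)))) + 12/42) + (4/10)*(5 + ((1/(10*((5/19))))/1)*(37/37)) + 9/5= 42930584/9951375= 4.31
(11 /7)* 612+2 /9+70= 65012 /63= 1031.94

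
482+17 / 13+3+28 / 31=196346 / 403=487.21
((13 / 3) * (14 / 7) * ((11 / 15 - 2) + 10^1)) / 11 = 3406 / 495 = 6.88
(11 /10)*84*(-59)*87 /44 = -10779.30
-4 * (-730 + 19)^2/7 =-2022084/7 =-288869.14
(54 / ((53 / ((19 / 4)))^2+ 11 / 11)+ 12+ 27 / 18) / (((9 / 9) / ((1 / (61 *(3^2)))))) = 140247 / 5527210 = 0.03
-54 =-54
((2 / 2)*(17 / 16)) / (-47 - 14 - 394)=-17 / 7280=-0.00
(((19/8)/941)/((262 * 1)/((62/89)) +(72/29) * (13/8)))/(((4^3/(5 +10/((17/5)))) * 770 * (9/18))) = 461187/215522444555264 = 0.00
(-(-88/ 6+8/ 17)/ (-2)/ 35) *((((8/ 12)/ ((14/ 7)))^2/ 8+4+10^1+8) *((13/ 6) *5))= -3729505/ 77112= -48.36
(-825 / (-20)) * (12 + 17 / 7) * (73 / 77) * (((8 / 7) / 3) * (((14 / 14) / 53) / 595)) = 14746 / 2163301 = 0.01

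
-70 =-70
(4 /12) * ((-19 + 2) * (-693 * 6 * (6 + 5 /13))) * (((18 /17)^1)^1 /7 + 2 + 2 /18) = 4424398 /13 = 340338.31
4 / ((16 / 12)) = 3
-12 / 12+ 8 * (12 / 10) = 43 / 5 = 8.60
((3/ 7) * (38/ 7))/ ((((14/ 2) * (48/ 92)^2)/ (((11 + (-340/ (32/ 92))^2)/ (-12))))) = -12805205173/ 131712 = -97221.25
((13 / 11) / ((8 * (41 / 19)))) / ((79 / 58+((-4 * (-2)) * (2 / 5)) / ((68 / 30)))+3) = 121771 / 10270172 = 0.01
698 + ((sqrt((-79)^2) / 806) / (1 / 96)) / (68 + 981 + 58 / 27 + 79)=4291753750 / 6148571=698.01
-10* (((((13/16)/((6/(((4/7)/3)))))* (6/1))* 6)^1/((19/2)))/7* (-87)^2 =-983970/931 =-1056.90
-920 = -920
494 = 494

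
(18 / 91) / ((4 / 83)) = 747 / 182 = 4.10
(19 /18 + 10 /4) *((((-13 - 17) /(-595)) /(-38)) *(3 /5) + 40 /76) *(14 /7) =380224 /101745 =3.74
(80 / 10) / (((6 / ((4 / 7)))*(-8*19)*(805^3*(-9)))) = 2 / 1873281508875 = 0.00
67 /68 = 0.99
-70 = -70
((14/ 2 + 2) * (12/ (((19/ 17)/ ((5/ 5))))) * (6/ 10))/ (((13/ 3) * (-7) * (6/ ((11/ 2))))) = -15147/ 8645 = -1.75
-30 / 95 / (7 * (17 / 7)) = -6 / 323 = -0.02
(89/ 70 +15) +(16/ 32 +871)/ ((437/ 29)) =1133444/ 15295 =74.11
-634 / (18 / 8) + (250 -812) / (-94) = -275.80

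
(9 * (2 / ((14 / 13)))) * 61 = 7137 / 7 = 1019.57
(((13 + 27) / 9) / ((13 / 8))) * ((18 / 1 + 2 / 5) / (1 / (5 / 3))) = 29440 / 351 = 83.87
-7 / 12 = -0.58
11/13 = 0.85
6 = 6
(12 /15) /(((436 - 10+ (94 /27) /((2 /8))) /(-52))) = -2808 /29695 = -0.09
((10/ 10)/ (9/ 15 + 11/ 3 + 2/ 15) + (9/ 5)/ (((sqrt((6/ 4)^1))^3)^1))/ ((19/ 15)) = 0.95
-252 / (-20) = 63 / 5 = 12.60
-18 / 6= -3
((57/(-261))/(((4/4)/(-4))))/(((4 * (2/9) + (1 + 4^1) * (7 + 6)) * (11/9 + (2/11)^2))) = 248292/23508299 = 0.01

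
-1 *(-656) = 656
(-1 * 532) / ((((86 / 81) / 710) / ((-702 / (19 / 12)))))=6782499360 / 43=157732543.26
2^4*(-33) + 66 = -462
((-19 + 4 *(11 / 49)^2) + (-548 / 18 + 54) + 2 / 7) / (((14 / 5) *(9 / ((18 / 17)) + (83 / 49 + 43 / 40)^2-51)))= -435884000 / 8430387273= -0.05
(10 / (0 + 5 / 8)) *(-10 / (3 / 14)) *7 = -15680 / 3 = -5226.67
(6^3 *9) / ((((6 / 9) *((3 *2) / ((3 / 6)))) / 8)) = 1944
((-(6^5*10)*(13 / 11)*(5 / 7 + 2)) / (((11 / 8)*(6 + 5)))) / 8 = -19206720 / 9317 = -2061.47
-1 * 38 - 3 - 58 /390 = -8024 /195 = -41.15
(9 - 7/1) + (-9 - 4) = -11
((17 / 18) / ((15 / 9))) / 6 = 17 / 180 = 0.09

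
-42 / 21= -2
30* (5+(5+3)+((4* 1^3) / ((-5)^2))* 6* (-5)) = 246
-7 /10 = -0.70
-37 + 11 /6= -211 /6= -35.17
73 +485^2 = 235298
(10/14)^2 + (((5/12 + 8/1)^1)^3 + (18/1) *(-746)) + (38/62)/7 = -33679647853/2624832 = -12831.16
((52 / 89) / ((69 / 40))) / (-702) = -80 / 165807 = -0.00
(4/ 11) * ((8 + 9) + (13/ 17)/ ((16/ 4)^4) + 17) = 147981/ 11968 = 12.36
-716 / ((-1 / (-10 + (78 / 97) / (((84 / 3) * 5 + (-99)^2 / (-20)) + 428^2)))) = -65118861080 / 9094817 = -7160.00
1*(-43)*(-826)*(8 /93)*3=284144 /31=9165.94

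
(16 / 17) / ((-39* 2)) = -8 / 663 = -0.01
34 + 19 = 53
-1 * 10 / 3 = -10 / 3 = -3.33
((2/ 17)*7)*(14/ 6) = 1.92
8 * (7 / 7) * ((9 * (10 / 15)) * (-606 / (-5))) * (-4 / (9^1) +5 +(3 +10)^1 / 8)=35956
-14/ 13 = -1.08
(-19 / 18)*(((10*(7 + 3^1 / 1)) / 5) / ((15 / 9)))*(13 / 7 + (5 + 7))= -3686 / 21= -175.52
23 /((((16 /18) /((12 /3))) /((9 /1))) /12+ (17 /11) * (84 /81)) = 5346 /373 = 14.33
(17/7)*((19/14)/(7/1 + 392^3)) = 323/5903156910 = 0.00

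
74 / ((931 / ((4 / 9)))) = 0.04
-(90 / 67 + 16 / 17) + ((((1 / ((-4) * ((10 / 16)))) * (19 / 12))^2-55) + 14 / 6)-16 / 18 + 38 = -17876621 / 1025100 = -17.44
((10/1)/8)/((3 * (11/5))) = 25/132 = 0.19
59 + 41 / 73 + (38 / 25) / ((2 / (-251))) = -239437 / 1825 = -131.20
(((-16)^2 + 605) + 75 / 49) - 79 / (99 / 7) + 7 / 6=8325397 / 9702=858.11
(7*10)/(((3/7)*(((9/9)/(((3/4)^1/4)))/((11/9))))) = 2695/72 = 37.43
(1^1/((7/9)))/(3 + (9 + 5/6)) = 54/539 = 0.10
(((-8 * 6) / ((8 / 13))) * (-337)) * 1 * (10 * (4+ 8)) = 3154320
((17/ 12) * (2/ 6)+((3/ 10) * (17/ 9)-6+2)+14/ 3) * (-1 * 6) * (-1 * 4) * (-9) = -1842/ 5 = -368.40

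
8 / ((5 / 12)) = 96 / 5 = 19.20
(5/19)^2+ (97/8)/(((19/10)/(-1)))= -6.31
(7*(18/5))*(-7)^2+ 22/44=12353/10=1235.30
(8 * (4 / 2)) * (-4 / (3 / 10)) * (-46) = 29440 / 3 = 9813.33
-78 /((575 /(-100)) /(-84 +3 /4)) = -25974 /23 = -1129.30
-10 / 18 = -5 / 9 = -0.56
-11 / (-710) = 11 / 710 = 0.02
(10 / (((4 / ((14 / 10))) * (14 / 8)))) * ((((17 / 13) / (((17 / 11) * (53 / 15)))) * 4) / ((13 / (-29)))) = -38280 / 8957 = -4.27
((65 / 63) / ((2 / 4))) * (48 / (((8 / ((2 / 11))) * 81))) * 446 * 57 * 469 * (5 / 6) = 738085400 / 2673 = 276126.23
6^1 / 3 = 2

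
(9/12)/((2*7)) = 3/56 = 0.05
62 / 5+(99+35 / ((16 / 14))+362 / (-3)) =21.36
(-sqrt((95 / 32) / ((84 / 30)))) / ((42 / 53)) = -265 * sqrt(133) / 2352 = -1.30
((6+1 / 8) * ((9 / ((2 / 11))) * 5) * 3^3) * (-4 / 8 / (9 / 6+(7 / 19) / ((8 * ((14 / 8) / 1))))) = -13408.21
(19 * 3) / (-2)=-57 / 2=-28.50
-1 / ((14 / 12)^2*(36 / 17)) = -0.35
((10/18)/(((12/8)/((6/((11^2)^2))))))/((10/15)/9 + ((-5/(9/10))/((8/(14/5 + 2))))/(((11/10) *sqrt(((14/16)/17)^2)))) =-210/81354713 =-0.00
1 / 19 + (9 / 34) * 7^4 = 410605 / 646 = 635.61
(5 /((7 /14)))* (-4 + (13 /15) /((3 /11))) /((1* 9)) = -74 /81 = -0.91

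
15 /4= 3.75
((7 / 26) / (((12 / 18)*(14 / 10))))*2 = 15 / 26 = 0.58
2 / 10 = 0.20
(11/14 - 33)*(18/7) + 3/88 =-357045/4312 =-82.80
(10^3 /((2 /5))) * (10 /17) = 25000 /17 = 1470.59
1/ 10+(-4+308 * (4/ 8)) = 150.10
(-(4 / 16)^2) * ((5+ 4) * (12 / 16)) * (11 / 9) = -0.52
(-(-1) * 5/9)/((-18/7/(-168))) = 980/27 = 36.30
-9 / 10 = -0.90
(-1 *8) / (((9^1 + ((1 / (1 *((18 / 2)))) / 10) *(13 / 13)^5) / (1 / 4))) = -180 / 811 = -0.22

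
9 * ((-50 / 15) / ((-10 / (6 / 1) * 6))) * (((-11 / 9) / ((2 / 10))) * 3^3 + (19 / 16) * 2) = -3903 / 8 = -487.88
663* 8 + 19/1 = 5323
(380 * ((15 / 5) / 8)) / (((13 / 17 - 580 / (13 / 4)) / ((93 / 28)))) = -5857605 / 2199176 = -2.66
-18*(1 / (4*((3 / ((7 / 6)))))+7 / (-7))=65 / 4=16.25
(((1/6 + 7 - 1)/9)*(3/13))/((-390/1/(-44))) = 407/22815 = 0.02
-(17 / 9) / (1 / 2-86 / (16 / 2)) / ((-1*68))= -1 / 369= -0.00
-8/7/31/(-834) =4/90489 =0.00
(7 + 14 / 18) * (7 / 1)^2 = 381.11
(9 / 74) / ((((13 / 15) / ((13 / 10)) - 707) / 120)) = -1620 / 78403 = -0.02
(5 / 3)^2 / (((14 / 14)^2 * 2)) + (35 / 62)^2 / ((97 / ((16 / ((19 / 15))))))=45601075 / 31880214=1.43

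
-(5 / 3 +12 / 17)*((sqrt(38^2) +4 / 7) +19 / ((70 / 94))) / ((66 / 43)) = -1060939 / 10710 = -99.06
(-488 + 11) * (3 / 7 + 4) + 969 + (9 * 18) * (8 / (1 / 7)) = 55500 / 7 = 7928.57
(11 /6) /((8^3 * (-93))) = -0.00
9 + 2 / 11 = 101 / 11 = 9.18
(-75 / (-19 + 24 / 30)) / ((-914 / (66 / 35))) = -2475 / 291109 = -0.01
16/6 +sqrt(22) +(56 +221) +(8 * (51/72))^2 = sqrt(22) +2806/9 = 316.47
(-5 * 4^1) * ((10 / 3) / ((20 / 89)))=-890 / 3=-296.67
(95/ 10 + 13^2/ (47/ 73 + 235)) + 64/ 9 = 447122/ 25803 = 17.33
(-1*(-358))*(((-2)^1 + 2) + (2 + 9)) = 3938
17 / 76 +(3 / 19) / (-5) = 73 / 380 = 0.19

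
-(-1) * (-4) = -4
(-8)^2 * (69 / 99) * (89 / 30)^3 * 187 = 2205143032 / 10125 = 217791.90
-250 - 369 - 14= -633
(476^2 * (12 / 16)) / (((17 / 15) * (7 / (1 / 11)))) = 21420 / 11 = 1947.27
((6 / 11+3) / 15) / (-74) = -13 / 4070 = -0.00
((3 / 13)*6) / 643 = 18 / 8359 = 0.00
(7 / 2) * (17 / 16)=119 / 32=3.72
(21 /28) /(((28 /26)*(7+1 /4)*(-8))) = -39 /3248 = -0.01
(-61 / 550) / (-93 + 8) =61 / 46750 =0.00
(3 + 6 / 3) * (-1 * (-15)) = 75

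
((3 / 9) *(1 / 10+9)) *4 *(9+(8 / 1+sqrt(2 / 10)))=182 *sqrt(5) / 75+3094 / 15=211.69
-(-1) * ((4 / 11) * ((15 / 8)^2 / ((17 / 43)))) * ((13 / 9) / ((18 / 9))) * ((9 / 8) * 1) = 125775 / 47872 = 2.63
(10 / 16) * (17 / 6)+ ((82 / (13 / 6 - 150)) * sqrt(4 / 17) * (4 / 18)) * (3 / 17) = 85 / 48 - 656 * sqrt(17) / 256343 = 1.76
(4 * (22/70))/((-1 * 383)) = -44/13405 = -0.00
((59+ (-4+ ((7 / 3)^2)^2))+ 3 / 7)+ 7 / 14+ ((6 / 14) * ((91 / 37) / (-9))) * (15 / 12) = 7168453 / 83916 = 85.42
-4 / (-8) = 1 / 2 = 0.50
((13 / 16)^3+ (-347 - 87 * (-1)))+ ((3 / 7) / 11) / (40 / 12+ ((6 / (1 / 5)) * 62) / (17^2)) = -346556373637 / 1335685120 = -259.46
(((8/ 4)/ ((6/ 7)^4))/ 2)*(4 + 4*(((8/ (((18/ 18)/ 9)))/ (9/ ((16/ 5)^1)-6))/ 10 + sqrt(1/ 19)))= -256907/ 27540 + 2401*sqrt(19)/ 6156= -7.63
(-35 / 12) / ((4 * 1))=-35 / 48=-0.73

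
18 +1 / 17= 307 / 17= 18.06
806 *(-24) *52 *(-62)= 62365056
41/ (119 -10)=41/ 109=0.38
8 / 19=0.42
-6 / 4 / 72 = -0.02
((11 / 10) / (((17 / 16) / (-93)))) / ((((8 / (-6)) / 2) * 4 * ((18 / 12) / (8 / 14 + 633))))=15250.44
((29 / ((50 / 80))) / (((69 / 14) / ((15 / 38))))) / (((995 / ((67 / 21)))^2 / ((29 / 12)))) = 7550498 / 81769134825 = 0.00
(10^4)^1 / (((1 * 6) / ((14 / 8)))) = 8750 / 3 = 2916.67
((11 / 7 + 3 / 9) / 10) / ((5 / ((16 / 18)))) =32 / 945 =0.03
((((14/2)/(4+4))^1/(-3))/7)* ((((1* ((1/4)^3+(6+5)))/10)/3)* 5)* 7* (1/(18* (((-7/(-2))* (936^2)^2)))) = -235/21221062075219968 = -0.00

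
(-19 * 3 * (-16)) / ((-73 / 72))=-65664 / 73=-899.51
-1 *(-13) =13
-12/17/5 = -12/85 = -0.14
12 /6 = 2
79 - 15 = 64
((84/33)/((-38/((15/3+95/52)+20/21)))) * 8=-33980/8151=-4.17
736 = 736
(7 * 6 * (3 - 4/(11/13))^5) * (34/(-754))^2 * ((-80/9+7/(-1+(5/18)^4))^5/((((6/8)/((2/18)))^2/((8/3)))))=961367434616086627195804633863090787173862998016/12191840661952071336879057898202788803566709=78853.35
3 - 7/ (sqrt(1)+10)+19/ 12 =521/ 132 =3.95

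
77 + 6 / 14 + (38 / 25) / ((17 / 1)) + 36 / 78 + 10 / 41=124036928 / 1585675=78.22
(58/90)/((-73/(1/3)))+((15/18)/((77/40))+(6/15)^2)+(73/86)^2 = 36774387163/28061718300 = 1.31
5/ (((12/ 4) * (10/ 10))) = 5/ 3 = 1.67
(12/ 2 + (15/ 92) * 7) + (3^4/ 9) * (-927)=-766899/ 92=-8335.86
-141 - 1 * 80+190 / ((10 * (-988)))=-221.02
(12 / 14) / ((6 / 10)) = 10 / 7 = 1.43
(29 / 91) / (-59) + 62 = 332849 / 5369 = 61.99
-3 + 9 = 6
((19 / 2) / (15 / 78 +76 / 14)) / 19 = 91 / 1023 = 0.09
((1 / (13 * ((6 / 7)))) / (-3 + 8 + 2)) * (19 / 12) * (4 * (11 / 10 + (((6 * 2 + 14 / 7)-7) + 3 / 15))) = 1577 / 2340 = 0.67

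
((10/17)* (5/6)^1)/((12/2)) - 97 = -29657/306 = -96.92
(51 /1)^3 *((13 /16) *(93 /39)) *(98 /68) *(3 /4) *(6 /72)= 11852757 /512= 23149.92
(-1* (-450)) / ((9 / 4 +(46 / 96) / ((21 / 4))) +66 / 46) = 1304100 / 10943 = 119.17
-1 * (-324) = 324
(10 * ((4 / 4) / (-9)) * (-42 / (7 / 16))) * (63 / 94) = 3360 / 47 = 71.49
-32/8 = -4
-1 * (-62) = 62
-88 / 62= -44 / 31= -1.42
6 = 6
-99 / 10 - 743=-7529 / 10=-752.90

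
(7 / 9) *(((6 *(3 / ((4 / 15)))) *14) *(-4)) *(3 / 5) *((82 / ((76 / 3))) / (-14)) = 7749 / 19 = 407.84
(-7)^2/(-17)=-2.88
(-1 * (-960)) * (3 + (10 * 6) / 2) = 31680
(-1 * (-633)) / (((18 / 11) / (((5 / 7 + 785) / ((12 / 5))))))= 15956875 / 126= 126641.87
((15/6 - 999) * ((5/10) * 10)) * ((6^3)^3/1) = -50212120320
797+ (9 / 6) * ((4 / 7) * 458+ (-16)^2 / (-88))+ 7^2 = 1234.21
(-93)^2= 8649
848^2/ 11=719104/ 11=65373.09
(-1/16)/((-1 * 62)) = 1/992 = 0.00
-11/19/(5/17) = -187/95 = -1.97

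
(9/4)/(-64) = -9/256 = -0.04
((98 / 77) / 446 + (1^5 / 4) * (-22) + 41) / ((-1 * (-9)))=19353 / 4906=3.94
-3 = -3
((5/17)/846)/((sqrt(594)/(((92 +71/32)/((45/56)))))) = 2345* sqrt(66)/11390544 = 0.00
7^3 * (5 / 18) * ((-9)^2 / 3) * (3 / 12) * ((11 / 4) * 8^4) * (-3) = -21732480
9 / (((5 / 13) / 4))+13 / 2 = 1001 / 10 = 100.10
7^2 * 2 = 98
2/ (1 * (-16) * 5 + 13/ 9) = -18/ 707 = -0.03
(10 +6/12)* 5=105/2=52.50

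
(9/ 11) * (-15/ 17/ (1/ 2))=-270/ 187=-1.44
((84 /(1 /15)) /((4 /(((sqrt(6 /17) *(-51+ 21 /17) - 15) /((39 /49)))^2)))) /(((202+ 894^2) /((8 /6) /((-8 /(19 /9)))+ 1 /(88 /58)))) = 7208102125 *sqrt(102) /429498864938+ 18402714143975 /87617768447352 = 0.38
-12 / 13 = -0.92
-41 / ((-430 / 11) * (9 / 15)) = 451 / 258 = 1.75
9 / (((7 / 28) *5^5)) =36 / 3125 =0.01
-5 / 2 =-2.50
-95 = -95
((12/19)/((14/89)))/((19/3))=1602/2527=0.63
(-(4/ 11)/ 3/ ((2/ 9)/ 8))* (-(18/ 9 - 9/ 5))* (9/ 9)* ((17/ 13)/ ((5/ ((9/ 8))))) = 918/ 3575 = 0.26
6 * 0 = 0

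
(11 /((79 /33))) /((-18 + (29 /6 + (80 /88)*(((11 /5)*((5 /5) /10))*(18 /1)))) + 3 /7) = -76230 /151601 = -0.50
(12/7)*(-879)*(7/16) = -2637/4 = -659.25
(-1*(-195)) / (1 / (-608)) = -118560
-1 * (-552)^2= -304704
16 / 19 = 0.84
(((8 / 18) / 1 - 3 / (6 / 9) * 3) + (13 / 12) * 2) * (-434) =42532 / 9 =4725.78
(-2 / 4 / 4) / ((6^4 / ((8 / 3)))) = -1 / 3888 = -0.00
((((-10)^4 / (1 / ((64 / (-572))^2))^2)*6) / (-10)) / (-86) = 0.01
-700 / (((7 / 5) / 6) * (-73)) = 3000 / 73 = 41.10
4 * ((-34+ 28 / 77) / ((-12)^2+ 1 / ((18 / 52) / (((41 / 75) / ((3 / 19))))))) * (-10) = 14985000 / 1715197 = 8.74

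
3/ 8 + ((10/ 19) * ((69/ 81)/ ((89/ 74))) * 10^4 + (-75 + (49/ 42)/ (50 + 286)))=5337376157/ 1461024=3653.17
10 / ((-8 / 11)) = -55 / 4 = -13.75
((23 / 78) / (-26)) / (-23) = 0.00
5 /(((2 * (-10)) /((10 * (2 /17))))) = -5 /17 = -0.29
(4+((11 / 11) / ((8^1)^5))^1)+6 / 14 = 1015815 / 229376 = 4.43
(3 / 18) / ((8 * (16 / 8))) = 0.01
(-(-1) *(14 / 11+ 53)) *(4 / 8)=597 / 22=27.14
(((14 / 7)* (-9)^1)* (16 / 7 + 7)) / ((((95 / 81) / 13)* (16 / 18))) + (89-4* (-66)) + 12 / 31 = -28545019 / 16492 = -1730.84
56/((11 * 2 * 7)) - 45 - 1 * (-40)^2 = -18091/11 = -1644.64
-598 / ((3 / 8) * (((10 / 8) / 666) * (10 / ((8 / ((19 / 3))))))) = -50978304 / 475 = -107322.75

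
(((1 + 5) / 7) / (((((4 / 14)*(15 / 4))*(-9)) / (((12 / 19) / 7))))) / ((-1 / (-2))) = -32 / 1995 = -0.02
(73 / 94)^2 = 5329 / 8836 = 0.60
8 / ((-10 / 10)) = -8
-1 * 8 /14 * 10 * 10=-400 /7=-57.14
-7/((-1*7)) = 1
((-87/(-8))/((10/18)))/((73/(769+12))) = 611523/2920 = 209.43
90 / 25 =18 / 5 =3.60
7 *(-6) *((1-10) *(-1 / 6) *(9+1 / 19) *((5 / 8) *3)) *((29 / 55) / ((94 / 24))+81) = -86760.67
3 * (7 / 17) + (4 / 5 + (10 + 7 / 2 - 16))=-79 / 170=-0.46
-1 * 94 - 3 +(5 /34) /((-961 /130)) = -1585014 /16337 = -97.02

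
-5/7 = -0.71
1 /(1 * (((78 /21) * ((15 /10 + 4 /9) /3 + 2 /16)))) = 756 /2171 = 0.35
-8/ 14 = -4/ 7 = -0.57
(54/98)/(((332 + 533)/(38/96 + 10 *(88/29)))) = 55017/2809520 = 0.02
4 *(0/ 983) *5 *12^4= 0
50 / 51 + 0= 0.98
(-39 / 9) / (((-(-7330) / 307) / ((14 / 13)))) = -0.20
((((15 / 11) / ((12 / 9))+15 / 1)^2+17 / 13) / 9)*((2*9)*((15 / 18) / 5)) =6494237 / 75504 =86.01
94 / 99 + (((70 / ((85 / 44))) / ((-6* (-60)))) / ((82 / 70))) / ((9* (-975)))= 0.95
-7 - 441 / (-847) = -784 / 121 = -6.48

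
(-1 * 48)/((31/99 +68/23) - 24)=109296/47203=2.32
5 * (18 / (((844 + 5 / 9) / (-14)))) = -11340 / 7601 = -1.49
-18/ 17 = -1.06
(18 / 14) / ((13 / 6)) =54 / 91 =0.59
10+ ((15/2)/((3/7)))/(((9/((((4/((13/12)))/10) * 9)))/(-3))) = -122/13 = -9.38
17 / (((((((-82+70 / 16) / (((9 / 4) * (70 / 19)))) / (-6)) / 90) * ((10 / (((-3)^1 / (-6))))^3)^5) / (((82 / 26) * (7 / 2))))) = 307377 / 930775040000000000000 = 0.00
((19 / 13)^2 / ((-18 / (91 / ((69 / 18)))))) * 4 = -10108 / 897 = -11.27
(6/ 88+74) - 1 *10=64.07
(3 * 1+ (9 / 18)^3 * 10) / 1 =17 / 4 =4.25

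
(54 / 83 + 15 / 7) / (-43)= -1623 / 24983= -0.06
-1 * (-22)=22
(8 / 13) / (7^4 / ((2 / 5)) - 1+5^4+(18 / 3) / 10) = 80 / 861523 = 0.00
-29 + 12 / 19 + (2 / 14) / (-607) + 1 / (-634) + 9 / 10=-3515053606 / 127958635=-27.47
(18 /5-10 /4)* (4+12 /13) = 352 /65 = 5.42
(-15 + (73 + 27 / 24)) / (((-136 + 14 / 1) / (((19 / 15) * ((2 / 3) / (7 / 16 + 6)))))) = -17974 / 282735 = -0.06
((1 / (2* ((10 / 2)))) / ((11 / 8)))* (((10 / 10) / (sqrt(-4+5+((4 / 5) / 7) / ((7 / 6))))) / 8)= 7* sqrt(1345) / 29590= 0.01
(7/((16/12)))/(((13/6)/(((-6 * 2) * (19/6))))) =-1197/13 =-92.08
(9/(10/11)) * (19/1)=188.10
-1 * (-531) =531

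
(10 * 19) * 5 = 950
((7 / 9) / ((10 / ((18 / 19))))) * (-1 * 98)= -686 / 95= -7.22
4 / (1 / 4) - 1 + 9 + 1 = 25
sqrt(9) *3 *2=18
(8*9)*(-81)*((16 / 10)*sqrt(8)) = -93312*sqrt(2) / 5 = -26392.62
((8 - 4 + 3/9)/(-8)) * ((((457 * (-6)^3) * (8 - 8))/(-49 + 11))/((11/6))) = 0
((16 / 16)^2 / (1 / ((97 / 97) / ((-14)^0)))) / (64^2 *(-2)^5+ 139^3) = 1 / 2554547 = 0.00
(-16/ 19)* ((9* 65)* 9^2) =-758160/ 19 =-39903.16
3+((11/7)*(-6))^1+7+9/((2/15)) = 953/14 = 68.07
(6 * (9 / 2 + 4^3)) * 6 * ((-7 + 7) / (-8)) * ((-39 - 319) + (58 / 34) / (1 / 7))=0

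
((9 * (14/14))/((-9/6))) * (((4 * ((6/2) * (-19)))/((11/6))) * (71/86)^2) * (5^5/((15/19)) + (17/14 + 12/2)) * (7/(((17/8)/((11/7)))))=2297128289328/220031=10440021.13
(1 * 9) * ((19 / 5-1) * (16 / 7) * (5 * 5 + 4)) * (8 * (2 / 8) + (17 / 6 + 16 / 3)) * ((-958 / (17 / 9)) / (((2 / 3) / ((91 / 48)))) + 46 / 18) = -6234757357 / 255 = -24450028.85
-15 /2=-7.50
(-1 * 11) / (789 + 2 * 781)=-11 / 2351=-0.00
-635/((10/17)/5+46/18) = -97155/409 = -237.54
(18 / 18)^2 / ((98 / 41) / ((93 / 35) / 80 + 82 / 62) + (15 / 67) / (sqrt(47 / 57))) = 0.50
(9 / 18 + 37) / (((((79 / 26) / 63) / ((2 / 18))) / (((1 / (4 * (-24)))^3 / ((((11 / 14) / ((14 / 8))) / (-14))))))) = 780325 / 256278528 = 0.00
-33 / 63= -11 / 21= -0.52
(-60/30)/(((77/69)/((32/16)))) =-276/77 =-3.58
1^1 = 1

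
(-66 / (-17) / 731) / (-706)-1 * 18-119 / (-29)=-1767853550 / 127215199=-13.90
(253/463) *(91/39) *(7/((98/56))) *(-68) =-481712/1389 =-346.80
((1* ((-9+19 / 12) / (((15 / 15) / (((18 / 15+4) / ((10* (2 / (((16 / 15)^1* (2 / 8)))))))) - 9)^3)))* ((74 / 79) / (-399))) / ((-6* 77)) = -14469442 / 61233708094713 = -0.00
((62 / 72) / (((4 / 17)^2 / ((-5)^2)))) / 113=223975 / 65088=3.44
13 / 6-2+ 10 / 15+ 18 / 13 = 173 / 78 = 2.22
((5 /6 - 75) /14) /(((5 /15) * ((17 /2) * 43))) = -445 /10234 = -0.04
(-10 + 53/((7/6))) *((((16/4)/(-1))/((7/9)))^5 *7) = -14995611648/16807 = -892224.17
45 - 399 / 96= 1307 / 32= 40.84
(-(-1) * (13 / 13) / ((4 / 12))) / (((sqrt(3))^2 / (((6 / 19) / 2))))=3 / 19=0.16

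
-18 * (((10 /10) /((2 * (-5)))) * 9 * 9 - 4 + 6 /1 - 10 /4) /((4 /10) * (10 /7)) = 2709 /10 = 270.90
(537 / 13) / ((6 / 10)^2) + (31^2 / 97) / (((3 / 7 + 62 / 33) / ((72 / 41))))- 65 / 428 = 332412346573 / 2721747444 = 122.13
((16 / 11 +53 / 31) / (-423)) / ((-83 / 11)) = 13 / 13113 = 0.00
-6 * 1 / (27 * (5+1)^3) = -0.00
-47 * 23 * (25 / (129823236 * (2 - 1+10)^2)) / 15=-5405 / 47125834668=-0.00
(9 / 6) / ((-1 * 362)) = -3 / 724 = -0.00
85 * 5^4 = 53125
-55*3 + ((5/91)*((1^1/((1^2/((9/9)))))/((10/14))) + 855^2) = 9501181/13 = 730860.08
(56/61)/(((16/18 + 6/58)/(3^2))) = 18792/2257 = 8.33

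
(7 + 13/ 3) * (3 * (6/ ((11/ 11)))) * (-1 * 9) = -1836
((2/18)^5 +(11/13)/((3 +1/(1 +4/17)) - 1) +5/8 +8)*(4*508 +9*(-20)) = 1497424837645/90581166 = 16531.30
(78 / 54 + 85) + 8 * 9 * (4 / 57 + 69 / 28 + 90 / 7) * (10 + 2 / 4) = 2004547 / 171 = 11722.50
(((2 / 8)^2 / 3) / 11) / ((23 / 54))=9 / 2024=0.00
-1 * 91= -91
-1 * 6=-6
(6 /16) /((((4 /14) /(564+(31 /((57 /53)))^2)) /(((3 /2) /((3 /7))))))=6407.62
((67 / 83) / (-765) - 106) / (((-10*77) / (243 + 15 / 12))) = 597794059 / 17778600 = 33.62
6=6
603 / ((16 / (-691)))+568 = -407585 / 16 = -25474.06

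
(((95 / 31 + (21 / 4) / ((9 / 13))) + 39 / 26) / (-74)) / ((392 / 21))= -4519 / 513856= -0.01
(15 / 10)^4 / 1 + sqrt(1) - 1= 81 / 16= 5.06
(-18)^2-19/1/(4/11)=1087/4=271.75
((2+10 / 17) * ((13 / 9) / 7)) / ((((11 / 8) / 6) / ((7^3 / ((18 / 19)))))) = 387296 / 459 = 843.78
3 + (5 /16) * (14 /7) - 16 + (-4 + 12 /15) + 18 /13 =-7379 /520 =-14.19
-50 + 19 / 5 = -231 / 5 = -46.20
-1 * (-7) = 7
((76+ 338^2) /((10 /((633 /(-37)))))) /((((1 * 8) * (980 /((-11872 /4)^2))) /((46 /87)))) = -623367617056 /5365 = -116191540.92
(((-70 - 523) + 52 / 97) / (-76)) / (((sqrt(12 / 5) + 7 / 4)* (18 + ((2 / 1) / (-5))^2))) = 50285375 / 44346266 - 5746900* sqrt(15) / 22173133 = 0.13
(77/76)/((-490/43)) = -473/5320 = -0.09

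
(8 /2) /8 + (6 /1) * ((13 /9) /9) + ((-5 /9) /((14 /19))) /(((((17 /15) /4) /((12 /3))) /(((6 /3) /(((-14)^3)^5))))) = 45702989573093526707 /31240018189203167232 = 1.46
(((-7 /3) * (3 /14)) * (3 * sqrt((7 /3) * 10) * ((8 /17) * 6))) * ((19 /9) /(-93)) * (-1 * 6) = -304 * sqrt(210) /1581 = -2.79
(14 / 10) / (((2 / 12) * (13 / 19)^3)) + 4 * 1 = 30.22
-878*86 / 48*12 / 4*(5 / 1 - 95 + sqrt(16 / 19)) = 420401.82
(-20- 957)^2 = 954529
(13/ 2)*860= 5590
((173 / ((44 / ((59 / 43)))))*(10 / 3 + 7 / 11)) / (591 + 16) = 0.04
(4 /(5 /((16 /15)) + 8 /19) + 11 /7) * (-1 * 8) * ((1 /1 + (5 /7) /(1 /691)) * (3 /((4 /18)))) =-9569868120 /76097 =-125758.81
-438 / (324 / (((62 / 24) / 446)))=-2263 / 289008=-0.01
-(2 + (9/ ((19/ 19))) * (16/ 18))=-10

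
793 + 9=802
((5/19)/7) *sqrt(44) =10 *sqrt(11)/133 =0.25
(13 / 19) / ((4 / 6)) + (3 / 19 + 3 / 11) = 609 / 418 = 1.46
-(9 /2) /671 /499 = -9 /669658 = -0.00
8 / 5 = 1.60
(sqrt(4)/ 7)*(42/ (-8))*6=-9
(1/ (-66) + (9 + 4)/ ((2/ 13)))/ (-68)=-41/ 33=-1.24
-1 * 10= -10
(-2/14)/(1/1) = -1/7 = -0.14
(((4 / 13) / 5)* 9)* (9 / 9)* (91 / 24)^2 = 637 / 80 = 7.96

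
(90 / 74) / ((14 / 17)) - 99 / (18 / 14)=-39121 / 518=-75.52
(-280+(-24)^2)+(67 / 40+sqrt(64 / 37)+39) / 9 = 8 *sqrt(37) / 333+108187 / 360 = 300.67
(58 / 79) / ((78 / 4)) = 116 / 3081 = 0.04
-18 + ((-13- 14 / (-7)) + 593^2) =351620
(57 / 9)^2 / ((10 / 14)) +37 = 4192 / 45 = 93.16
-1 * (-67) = 67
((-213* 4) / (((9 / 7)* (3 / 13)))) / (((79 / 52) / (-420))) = 188144320 / 237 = 793857.89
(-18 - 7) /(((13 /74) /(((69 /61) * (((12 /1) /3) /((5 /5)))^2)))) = -2042400 /793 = -2575.54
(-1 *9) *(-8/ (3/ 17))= 408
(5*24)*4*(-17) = -8160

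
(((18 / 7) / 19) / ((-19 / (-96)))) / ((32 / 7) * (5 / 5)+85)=576 / 75449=0.01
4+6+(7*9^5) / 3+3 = 137794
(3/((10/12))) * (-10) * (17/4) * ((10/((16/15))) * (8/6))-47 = -3919/2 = -1959.50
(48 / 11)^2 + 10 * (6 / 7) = 23388 / 847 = 27.61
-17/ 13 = -1.31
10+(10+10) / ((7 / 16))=55.71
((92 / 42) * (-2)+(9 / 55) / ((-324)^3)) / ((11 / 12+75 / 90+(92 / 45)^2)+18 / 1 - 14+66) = -31870713635 / 552376561968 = -0.06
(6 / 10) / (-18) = -1 / 30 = -0.03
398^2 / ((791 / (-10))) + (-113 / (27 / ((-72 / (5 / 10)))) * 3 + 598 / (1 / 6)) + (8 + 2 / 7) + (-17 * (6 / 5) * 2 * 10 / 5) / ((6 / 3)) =13292386 / 3955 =3360.91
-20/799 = -0.03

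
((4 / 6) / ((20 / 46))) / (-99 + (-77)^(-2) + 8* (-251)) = -136367 / 187386030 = -0.00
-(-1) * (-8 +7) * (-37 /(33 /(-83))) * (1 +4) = -15355 /33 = -465.30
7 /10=0.70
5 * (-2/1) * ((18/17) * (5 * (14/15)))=-49.41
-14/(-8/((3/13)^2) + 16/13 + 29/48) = 3744/39683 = 0.09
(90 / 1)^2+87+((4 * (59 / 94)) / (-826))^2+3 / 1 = 886493791 / 108241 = 8190.00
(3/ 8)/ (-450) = -1/ 1200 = -0.00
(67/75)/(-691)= -67/51825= -0.00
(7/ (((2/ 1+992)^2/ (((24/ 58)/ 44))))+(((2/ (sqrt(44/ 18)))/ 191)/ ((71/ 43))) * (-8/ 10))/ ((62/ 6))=9/ 1395812572-1548 * sqrt(22)/ 23121505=-0.00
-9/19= -0.47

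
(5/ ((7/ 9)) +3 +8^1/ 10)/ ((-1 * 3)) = -358/ 105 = -3.41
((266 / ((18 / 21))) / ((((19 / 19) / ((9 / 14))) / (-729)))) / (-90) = 32319 / 20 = 1615.95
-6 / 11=-0.55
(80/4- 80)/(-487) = 60/487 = 0.12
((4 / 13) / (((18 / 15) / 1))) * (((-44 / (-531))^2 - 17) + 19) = 5658580 / 10996479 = 0.51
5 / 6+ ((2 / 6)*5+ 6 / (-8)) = 7 / 4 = 1.75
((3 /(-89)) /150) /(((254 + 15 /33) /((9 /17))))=-11 /23527150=-0.00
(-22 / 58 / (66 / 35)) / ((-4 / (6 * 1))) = 35 / 116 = 0.30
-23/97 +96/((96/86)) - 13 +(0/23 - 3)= 6767/97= 69.76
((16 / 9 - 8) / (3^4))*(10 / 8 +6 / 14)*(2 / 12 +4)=-1175 / 2187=-0.54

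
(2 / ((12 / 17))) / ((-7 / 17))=-289 / 42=-6.88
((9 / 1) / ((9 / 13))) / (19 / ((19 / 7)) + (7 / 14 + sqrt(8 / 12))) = 1170 / 667 - 52 * sqrt(6) / 667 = 1.56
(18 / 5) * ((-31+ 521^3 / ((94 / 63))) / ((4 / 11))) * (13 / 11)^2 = 13551357149109 / 10340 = 1310576126.61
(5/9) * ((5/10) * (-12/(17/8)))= -80/51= -1.57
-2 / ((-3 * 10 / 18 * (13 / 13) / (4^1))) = 24 / 5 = 4.80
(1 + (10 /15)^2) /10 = 13 /90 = 0.14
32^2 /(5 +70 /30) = 139.64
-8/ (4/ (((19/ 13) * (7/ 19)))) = -14/ 13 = -1.08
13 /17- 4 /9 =0.32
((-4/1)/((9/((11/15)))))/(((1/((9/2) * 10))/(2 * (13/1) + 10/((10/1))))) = -396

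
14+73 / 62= 941 / 62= 15.18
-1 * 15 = -15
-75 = -75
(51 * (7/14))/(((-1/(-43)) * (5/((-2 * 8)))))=-17544/5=-3508.80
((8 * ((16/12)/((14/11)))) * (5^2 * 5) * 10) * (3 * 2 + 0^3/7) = 440000/7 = 62857.14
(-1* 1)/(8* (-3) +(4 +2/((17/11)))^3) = -4913/611088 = -0.01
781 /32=24.41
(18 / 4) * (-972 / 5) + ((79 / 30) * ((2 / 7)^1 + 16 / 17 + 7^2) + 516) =-808733 / 3570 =-226.54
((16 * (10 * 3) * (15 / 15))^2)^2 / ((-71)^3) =-53084160000 / 357911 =-148316.65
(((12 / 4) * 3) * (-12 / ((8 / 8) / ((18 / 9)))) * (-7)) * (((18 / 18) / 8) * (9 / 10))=1701 / 10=170.10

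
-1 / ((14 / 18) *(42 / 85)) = -255 / 98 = -2.60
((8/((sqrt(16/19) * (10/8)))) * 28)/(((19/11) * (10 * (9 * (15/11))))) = 13552 * sqrt(19)/64125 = 0.92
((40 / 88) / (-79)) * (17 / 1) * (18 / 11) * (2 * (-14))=42840 / 9559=4.48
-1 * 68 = -68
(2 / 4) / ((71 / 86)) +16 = 1179 / 71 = 16.61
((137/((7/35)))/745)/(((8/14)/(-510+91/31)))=-15074521/18476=-815.90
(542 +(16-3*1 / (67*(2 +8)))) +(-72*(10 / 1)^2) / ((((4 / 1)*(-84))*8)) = 5259123 / 9380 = 560.67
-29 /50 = -0.58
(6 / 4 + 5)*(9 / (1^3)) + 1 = 119 / 2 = 59.50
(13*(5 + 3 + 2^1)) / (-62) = -65 / 31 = -2.10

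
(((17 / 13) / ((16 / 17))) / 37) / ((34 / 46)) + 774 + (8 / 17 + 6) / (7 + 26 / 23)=1723370535 / 2224144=774.85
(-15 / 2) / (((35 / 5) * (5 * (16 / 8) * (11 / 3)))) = -9 / 308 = -0.03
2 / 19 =0.11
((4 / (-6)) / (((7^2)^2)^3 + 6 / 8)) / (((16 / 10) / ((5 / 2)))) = -25 / 332190892842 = -0.00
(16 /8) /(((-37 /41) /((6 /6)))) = -82 /37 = -2.22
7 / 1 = 7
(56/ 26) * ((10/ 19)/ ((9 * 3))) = 280/ 6669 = 0.04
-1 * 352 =-352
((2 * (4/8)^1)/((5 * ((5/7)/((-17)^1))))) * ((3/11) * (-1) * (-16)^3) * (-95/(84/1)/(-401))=-330752/22055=-15.00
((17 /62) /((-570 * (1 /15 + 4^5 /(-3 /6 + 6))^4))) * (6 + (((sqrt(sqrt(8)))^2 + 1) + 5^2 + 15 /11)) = -28026367875 /2101270950612737644276 - 840027375 * sqrt(2) /1050635475306368822138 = -0.00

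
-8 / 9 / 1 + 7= 55 / 9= 6.11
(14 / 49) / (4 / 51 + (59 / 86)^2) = 754392 / 1449805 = 0.52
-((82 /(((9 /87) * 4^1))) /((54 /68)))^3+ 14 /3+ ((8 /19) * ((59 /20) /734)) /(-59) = -287926651865718676 /18528690465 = -15539503.58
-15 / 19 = -0.79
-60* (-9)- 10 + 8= 538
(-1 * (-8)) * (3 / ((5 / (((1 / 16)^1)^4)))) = 3 / 40960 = 0.00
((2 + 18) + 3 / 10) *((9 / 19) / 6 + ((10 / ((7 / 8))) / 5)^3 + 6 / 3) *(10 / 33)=1766535 / 20482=86.25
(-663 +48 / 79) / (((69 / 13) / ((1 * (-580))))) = 131520220 / 1817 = 72383.17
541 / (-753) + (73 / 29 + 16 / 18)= 176072 / 65511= 2.69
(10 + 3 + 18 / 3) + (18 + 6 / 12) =37.50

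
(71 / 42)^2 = 5041 / 1764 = 2.86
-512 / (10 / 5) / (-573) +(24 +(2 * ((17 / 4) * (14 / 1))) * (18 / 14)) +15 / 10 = 205073 / 1146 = 178.95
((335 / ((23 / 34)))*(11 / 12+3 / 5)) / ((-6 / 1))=-103649 / 828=-125.18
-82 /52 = -1.58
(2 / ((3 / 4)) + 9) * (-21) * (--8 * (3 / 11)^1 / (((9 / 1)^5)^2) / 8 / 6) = -245 / 76709256822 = -0.00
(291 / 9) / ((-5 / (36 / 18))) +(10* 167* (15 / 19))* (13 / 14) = 2416573 / 1995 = 1211.31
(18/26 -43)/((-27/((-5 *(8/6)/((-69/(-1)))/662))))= -5500/24049467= -0.00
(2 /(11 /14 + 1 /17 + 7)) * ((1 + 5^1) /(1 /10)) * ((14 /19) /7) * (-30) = -1713600 /35473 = -48.31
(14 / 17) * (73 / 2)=511 / 17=30.06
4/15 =0.27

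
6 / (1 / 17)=102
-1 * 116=-116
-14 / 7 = -2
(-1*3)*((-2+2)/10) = 0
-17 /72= -0.24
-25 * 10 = -250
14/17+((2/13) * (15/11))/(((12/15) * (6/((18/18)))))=8433/9724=0.87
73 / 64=1.14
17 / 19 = 0.89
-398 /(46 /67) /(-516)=13333 /11868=1.12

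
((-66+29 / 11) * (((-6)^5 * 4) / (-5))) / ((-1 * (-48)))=-451656 / 55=-8211.93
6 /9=2 /3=0.67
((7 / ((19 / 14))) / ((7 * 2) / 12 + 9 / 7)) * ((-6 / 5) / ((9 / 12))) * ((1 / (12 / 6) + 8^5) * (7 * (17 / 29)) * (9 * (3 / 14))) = -247630768056 / 283765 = -872661.42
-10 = -10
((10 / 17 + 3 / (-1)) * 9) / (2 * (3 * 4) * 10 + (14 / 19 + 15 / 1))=-7011 / 82603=-0.08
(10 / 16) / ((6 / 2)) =5 / 24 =0.21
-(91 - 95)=4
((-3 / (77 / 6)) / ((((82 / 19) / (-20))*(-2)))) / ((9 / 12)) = -2280 / 3157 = -0.72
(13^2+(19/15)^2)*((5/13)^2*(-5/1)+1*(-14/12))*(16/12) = -148400276/342225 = -433.63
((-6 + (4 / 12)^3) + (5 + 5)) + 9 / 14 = 1769 / 378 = 4.68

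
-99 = -99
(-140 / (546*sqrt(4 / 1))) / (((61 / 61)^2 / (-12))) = 20 / 13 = 1.54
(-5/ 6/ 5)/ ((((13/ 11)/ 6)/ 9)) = -7.62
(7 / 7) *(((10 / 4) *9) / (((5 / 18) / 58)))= 4698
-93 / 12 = -31 / 4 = -7.75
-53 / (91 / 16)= -848 / 91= -9.32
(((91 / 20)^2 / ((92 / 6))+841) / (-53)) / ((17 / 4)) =-15499243 / 4144600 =-3.74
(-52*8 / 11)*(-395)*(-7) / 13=-88480 / 11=-8043.64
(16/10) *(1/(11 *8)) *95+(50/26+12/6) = 808/143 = 5.65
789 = 789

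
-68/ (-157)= 68/ 157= 0.43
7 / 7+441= 442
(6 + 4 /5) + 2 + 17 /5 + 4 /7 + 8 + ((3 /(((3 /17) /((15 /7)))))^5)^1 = 5391021292402 /84035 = 64152094.87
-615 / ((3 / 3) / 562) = -345630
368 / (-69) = -16 / 3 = -5.33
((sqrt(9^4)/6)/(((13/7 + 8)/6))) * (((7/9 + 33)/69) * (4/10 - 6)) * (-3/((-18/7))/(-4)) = 52136/7935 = 6.57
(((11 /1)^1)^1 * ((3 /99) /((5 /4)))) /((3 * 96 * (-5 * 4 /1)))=-1 /21600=-0.00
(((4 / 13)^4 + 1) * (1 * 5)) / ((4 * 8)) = 144085 / 913952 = 0.16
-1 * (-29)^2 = -841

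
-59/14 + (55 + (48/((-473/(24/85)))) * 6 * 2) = 28392219/562870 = 50.44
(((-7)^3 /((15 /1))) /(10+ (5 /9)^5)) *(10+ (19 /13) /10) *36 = -160288628598 /192924875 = -830.83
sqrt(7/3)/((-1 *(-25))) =sqrt(21)/75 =0.06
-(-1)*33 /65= 33 /65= 0.51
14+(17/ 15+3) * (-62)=-3634/ 15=-242.27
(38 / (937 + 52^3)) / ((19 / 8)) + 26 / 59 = 3681114 / 8351155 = 0.44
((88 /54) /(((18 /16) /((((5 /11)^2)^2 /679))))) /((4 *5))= 1000 /219611007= 0.00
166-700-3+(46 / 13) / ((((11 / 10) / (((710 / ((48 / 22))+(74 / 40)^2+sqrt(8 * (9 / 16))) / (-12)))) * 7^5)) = -929260038601 / 1730448720-115 * sqrt(2) / 4806802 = -537.01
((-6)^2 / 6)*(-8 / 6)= -8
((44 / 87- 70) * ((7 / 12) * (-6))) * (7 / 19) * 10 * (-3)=-1481270 / 551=-2688.33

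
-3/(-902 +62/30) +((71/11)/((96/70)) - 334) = -2347006873/7127472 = -329.29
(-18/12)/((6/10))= -5/2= -2.50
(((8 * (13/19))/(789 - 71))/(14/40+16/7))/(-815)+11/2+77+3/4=136617468947/1641050748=83.25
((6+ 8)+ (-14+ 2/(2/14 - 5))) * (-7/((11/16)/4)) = 3136/187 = 16.77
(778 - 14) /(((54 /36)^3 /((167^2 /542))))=85228784 /7317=11648.05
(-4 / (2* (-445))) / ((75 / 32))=64 / 33375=0.00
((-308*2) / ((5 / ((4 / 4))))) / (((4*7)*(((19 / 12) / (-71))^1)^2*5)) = -15969888 / 9025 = -1769.52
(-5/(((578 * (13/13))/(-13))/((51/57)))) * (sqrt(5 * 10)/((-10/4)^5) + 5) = 325/646-208 * sqrt(2)/40375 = 0.50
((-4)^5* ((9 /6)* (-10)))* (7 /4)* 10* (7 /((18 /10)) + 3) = 5555200 /3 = 1851733.33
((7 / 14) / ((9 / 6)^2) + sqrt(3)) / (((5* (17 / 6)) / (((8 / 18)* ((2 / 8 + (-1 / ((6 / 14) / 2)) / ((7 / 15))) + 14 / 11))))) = -746* sqrt(3) / 2805 - 1492 / 25245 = -0.52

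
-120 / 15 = -8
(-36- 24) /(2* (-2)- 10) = 30 /7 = 4.29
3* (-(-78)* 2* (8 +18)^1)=12168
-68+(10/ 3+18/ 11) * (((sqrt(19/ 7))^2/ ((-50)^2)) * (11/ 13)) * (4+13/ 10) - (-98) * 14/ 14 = 51228787/ 1706250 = 30.02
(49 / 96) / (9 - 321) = -49 / 29952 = -0.00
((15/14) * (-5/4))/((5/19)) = -285/56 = -5.09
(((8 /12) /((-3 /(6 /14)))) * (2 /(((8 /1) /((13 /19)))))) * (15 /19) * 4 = -130 /2527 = -0.05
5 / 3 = 1.67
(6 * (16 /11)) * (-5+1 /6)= -464 /11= -42.18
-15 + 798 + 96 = 879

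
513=513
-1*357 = -357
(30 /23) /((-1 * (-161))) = 30 /3703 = 0.01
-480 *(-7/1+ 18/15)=2784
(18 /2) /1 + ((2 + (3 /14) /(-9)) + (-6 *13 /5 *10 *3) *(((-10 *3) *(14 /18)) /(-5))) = -91267 /42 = -2173.02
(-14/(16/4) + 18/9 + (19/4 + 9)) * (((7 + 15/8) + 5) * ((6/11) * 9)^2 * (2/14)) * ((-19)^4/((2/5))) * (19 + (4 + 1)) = 1107271724895/242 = 4575502995.43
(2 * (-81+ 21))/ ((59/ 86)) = -10320/ 59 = -174.92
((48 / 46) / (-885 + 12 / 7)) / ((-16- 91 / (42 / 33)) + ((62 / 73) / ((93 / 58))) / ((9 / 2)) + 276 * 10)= -24528 / 55490262553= -0.00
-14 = -14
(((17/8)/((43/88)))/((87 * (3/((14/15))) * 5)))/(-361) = -2618/303862725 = -0.00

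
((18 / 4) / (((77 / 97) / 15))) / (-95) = -2619 / 2926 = -0.90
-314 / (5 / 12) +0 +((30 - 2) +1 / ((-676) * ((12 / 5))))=-29430361 / 40560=-725.60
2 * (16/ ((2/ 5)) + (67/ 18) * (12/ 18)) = 2294/ 27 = 84.96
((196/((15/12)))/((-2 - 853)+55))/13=-49/3250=-0.02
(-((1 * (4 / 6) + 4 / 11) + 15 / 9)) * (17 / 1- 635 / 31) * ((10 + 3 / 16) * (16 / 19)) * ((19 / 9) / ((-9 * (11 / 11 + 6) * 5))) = -58028 / 107415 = -0.54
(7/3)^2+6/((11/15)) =1349/99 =13.63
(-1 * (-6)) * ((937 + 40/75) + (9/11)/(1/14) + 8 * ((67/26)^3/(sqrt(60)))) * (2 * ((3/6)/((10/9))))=2706867 * sqrt(15)/109850 + 1409247/275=5219.97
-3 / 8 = -0.38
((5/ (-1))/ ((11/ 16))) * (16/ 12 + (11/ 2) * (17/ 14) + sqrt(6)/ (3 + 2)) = -13460/ 231 - 16 * sqrt(6)/ 11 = -61.83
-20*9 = -180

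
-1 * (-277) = 277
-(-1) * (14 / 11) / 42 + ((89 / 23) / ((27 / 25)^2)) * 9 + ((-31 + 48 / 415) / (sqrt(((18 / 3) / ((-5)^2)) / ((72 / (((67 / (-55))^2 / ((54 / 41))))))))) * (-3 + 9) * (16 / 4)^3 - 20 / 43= 25927468 / 881199 - 4872510720 * sqrt(82) / 228001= -193489.29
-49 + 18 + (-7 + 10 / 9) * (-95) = 4756 / 9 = 528.44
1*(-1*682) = -682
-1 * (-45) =45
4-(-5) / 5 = 5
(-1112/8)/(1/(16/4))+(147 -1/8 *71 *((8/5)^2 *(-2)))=-9089/25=-363.56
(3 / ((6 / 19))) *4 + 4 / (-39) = 1478 / 39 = 37.90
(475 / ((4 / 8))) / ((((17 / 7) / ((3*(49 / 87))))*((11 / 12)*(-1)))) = -721.04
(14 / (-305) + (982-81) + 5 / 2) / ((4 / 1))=551107 / 2440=225.86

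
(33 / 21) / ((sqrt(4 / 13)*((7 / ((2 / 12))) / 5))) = 55*sqrt(13) / 588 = 0.34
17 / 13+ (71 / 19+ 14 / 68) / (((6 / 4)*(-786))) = 1434963 / 1100138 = 1.30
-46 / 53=-0.87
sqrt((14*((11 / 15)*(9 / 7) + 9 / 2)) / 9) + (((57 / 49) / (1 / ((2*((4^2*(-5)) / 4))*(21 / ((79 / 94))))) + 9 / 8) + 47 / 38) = -97531393 / 84056 + sqrt(1905) / 15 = -1157.40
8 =8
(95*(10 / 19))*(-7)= -350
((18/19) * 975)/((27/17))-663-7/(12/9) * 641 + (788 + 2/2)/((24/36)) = -172001/76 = -2263.17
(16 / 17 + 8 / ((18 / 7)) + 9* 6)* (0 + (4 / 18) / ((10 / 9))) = 8882 / 765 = 11.61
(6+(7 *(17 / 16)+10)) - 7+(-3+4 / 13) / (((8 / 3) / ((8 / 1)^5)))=-6877861 / 208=-33066.64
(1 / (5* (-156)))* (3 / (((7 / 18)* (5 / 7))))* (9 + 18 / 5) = -567 / 3250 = -0.17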